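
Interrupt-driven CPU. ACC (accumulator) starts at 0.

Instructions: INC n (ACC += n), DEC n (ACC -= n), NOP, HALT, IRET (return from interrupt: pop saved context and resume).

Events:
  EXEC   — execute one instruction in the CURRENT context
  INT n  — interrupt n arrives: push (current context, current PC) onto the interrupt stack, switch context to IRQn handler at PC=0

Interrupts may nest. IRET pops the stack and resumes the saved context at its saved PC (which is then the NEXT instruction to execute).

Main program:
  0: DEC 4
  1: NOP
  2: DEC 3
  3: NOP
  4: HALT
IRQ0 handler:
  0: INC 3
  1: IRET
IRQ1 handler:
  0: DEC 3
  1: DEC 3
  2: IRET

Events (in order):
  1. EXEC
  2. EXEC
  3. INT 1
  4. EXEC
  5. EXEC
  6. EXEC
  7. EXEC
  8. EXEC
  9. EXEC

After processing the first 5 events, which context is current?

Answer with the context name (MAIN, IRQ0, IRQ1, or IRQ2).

Event 1 (EXEC): [MAIN] PC=0: DEC 4 -> ACC=-4
Event 2 (EXEC): [MAIN] PC=1: NOP
Event 3 (INT 1): INT 1 arrives: push (MAIN, PC=2), enter IRQ1 at PC=0 (depth now 1)
Event 4 (EXEC): [IRQ1] PC=0: DEC 3 -> ACC=-7
Event 5 (EXEC): [IRQ1] PC=1: DEC 3 -> ACC=-10

Answer: IRQ1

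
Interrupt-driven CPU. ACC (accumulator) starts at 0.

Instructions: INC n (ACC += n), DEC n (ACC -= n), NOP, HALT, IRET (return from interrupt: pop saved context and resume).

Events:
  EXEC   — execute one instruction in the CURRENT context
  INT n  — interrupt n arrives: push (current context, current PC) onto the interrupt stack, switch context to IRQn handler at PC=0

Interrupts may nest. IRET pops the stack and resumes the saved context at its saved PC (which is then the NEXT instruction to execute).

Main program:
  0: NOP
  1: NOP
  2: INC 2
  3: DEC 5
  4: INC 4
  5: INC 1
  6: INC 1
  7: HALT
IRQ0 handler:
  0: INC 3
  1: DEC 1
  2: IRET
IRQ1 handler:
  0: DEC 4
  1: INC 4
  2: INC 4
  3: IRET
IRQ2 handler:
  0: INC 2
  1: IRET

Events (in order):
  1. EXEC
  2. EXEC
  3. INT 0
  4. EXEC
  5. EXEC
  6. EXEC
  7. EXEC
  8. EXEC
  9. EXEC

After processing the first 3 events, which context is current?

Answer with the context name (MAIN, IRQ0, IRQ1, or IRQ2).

Event 1 (EXEC): [MAIN] PC=0: NOP
Event 2 (EXEC): [MAIN] PC=1: NOP
Event 3 (INT 0): INT 0 arrives: push (MAIN, PC=2), enter IRQ0 at PC=0 (depth now 1)

Answer: IRQ0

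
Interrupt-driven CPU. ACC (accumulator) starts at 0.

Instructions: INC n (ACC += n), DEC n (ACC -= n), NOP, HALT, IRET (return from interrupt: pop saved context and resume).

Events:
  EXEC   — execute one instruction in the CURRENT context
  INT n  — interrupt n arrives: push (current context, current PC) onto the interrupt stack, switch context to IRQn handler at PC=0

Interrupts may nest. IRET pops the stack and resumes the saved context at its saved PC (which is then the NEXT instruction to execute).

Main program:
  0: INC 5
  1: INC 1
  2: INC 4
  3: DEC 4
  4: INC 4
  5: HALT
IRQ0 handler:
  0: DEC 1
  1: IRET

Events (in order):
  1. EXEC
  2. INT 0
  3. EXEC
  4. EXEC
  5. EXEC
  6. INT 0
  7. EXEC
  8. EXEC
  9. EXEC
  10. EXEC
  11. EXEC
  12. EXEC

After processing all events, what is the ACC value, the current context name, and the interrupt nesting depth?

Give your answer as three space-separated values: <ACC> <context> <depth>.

Answer: 8 MAIN 0

Derivation:
Event 1 (EXEC): [MAIN] PC=0: INC 5 -> ACC=5
Event 2 (INT 0): INT 0 arrives: push (MAIN, PC=1), enter IRQ0 at PC=0 (depth now 1)
Event 3 (EXEC): [IRQ0] PC=0: DEC 1 -> ACC=4
Event 4 (EXEC): [IRQ0] PC=1: IRET -> resume MAIN at PC=1 (depth now 0)
Event 5 (EXEC): [MAIN] PC=1: INC 1 -> ACC=5
Event 6 (INT 0): INT 0 arrives: push (MAIN, PC=2), enter IRQ0 at PC=0 (depth now 1)
Event 7 (EXEC): [IRQ0] PC=0: DEC 1 -> ACC=4
Event 8 (EXEC): [IRQ0] PC=1: IRET -> resume MAIN at PC=2 (depth now 0)
Event 9 (EXEC): [MAIN] PC=2: INC 4 -> ACC=8
Event 10 (EXEC): [MAIN] PC=3: DEC 4 -> ACC=4
Event 11 (EXEC): [MAIN] PC=4: INC 4 -> ACC=8
Event 12 (EXEC): [MAIN] PC=5: HALT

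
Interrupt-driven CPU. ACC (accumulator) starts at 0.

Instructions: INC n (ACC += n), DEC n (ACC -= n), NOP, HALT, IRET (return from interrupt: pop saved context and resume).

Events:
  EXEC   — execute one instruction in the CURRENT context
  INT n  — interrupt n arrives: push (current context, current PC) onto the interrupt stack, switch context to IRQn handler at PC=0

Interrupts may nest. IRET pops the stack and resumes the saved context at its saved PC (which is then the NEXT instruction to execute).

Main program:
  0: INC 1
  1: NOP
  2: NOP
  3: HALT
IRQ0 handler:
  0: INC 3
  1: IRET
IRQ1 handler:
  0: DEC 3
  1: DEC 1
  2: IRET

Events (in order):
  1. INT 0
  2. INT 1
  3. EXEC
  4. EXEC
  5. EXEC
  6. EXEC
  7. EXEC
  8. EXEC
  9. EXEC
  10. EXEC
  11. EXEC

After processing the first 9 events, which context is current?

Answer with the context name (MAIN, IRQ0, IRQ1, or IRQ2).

Event 1 (INT 0): INT 0 arrives: push (MAIN, PC=0), enter IRQ0 at PC=0 (depth now 1)
Event 2 (INT 1): INT 1 arrives: push (IRQ0, PC=0), enter IRQ1 at PC=0 (depth now 2)
Event 3 (EXEC): [IRQ1] PC=0: DEC 3 -> ACC=-3
Event 4 (EXEC): [IRQ1] PC=1: DEC 1 -> ACC=-4
Event 5 (EXEC): [IRQ1] PC=2: IRET -> resume IRQ0 at PC=0 (depth now 1)
Event 6 (EXEC): [IRQ0] PC=0: INC 3 -> ACC=-1
Event 7 (EXEC): [IRQ0] PC=1: IRET -> resume MAIN at PC=0 (depth now 0)
Event 8 (EXEC): [MAIN] PC=0: INC 1 -> ACC=0
Event 9 (EXEC): [MAIN] PC=1: NOP

Answer: MAIN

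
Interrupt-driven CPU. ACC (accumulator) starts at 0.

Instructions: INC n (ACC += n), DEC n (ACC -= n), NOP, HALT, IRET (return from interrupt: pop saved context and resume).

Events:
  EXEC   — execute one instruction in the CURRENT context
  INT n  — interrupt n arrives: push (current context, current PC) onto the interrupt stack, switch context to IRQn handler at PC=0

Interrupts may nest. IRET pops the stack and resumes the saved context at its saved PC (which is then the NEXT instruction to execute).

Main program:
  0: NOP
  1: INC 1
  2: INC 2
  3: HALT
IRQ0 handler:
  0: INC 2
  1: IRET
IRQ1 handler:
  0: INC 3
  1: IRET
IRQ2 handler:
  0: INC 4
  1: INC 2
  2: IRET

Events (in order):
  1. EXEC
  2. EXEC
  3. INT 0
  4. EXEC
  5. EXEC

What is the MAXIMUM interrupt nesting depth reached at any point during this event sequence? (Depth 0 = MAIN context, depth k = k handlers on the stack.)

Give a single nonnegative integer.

Answer: 1

Derivation:
Event 1 (EXEC): [MAIN] PC=0: NOP [depth=0]
Event 2 (EXEC): [MAIN] PC=1: INC 1 -> ACC=1 [depth=0]
Event 3 (INT 0): INT 0 arrives: push (MAIN, PC=2), enter IRQ0 at PC=0 (depth now 1) [depth=1]
Event 4 (EXEC): [IRQ0] PC=0: INC 2 -> ACC=3 [depth=1]
Event 5 (EXEC): [IRQ0] PC=1: IRET -> resume MAIN at PC=2 (depth now 0) [depth=0]
Max depth observed: 1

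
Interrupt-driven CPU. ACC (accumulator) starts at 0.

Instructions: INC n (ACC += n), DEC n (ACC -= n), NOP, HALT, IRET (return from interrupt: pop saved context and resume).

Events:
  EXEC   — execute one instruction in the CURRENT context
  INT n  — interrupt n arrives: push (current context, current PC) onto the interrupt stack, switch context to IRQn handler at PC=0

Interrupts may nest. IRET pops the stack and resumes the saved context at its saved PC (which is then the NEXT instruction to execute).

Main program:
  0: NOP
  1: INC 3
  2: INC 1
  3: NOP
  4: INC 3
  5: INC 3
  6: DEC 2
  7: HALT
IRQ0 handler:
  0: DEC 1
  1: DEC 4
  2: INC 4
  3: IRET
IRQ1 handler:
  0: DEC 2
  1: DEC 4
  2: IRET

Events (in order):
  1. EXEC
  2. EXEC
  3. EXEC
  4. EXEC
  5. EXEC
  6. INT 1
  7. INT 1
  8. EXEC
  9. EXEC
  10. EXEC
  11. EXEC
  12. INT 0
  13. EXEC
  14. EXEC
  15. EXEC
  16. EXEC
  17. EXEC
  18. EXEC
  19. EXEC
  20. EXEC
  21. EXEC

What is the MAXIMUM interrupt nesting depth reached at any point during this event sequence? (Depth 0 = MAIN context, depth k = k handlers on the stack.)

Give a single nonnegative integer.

Event 1 (EXEC): [MAIN] PC=0: NOP [depth=0]
Event 2 (EXEC): [MAIN] PC=1: INC 3 -> ACC=3 [depth=0]
Event 3 (EXEC): [MAIN] PC=2: INC 1 -> ACC=4 [depth=0]
Event 4 (EXEC): [MAIN] PC=3: NOP [depth=0]
Event 5 (EXEC): [MAIN] PC=4: INC 3 -> ACC=7 [depth=0]
Event 6 (INT 1): INT 1 arrives: push (MAIN, PC=5), enter IRQ1 at PC=0 (depth now 1) [depth=1]
Event 7 (INT 1): INT 1 arrives: push (IRQ1, PC=0), enter IRQ1 at PC=0 (depth now 2) [depth=2]
Event 8 (EXEC): [IRQ1] PC=0: DEC 2 -> ACC=5 [depth=2]
Event 9 (EXEC): [IRQ1] PC=1: DEC 4 -> ACC=1 [depth=2]
Event 10 (EXEC): [IRQ1] PC=2: IRET -> resume IRQ1 at PC=0 (depth now 1) [depth=1]
Event 11 (EXEC): [IRQ1] PC=0: DEC 2 -> ACC=-1 [depth=1]
Event 12 (INT 0): INT 0 arrives: push (IRQ1, PC=1), enter IRQ0 at PC=0 (depth now 2) [depth=2]
Event 13 (EXEC): [IRQ0] PC=0: DEC 1 -> ACC=-2 [depth=2]
Event 14 (EXEC): [IRQ0] PC=1: DEC 4 -> ACC=-6 [depth=2]
Event 15 (EXEC): [IRQ0] PC=2: INC 4 -> ACC=-2 [depth=2]
Event 16 (EXEC): [IRQ0] PC=3: IRET -> resume IRQ1 at PC=1 (depth now 1) [depth=1]
Event 17 (EXEC): [IRQ1] PC=1: DEC 4 -> ACC=-6 [depth=1]
Event 18 (EXEC): [IRQ1] PC=2: IRET -> resume MAIN at PC=5 (depth now 0) [depth=0]
Event 19 (EXEC): [MAIN] PC=5: INC 3 -> ACC=-3 [depth=0]
Event 20 (EXEC): [MAIN] PC=6: DEC 2 -> ACC=-5 [depth=0]
Event 21 (EXEC): [MAIN] PC=7: HALT [depth=0]
Max depth observed: 2

Answer: 2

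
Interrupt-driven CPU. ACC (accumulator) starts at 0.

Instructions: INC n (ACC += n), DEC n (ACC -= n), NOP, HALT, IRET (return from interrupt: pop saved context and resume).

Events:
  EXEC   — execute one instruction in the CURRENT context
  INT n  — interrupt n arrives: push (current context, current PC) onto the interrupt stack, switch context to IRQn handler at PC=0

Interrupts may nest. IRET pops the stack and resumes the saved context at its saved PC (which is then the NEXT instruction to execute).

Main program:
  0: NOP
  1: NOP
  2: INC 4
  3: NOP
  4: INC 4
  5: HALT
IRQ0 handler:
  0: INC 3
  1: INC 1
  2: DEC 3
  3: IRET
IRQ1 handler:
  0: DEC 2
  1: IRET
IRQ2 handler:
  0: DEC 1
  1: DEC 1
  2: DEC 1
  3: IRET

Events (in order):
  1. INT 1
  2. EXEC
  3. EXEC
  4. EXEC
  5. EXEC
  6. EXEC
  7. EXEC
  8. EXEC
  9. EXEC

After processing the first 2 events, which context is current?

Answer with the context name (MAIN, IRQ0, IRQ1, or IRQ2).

Event 1 (INT 1): INT 1 arrives: push (MAIN, PC=0), enter IRQ1 at PC=0 (depth now 1)
Event 2 (EXEC): [IRQ1] PC=0: DEC 2 -> ACC=-2

Answer: IRQ1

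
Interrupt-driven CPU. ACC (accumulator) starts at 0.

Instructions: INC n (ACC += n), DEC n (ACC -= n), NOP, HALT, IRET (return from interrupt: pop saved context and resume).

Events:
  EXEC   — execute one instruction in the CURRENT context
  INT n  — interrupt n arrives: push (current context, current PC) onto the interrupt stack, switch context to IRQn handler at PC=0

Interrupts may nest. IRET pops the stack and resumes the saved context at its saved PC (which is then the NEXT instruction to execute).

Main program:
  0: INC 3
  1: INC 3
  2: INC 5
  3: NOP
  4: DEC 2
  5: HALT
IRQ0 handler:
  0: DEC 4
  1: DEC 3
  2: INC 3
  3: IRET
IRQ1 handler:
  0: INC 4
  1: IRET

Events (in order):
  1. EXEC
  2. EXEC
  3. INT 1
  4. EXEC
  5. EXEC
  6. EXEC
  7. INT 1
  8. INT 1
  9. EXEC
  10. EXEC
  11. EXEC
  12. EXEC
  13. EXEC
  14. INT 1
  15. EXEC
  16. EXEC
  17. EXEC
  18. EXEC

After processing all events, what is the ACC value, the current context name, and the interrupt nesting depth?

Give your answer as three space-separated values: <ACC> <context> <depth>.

Answer: 25 MAIN 0

Derivation:
Event 1 (EXEC): [MAIN] PC=0: INC 3 -> ACC=3
Event 2 (EXEC): [MAIN] PC=1: INC 3 -> ACC=6
Event 3 (INT 1): INT 1 arrives: push (MAIN, PC=2), enter IRQ1 at PC=0 (depth now 1)
Event 4 (EXEC): [IRQ1] PC=0: INC 4 -> ACC=10
Event 5 (EXEC): [IRQ1] PC=1: IRET -> resume MAIN at PC=2 (depth now 0)
Event 6 (EXEC): [MAIN] PC=2: INC 5 -> ACC=15
Event 7 (INT 1): INT 1 arrives: push (MAIN, PC=3), enter IRQ1 at PC=0 (depth now 1)
Event 8 (INT 1): INT 1 arrives: push (IRQ1, PC=0), enter IRQ1 at PC=0 (depth now 2)
Event 9 (EXEC): [IRQ1] PC=0: INC 4 -> ACC=19
Event 10 (EXEC): [IRQ1] PC=1: IRET -> resume IRQ1 at PC=0 (depth now 1)
Event 11 (EXEC): [IRQ1] PC=0: INC 4 -> ACC=23
Event 12 (EXEC): [IRQ1] PC=1: IRET -> resume MAIN at PC=3 (depth now 0)
Event 13 (EXEC): [MAIN] PC=3: NOP
Event 14 (INT 1): INT 1 arrives: push (MAIN, PC=4), enter IRQ1 at PC=0 (depth now 1)
Event 15 (EXEC): [IRQ1] PC=0: INC 4 -> ACC=27
Event 16 (EXEC): [IRQ1] PC=1: IRET -> resume MAIN at PC=4 (depth now 0)
Event 17 (EXEC): [MAIN] PC=4: DEC 2 -> ACC=25
Event 18 (EXEC): [MAIN] PC=5: HALT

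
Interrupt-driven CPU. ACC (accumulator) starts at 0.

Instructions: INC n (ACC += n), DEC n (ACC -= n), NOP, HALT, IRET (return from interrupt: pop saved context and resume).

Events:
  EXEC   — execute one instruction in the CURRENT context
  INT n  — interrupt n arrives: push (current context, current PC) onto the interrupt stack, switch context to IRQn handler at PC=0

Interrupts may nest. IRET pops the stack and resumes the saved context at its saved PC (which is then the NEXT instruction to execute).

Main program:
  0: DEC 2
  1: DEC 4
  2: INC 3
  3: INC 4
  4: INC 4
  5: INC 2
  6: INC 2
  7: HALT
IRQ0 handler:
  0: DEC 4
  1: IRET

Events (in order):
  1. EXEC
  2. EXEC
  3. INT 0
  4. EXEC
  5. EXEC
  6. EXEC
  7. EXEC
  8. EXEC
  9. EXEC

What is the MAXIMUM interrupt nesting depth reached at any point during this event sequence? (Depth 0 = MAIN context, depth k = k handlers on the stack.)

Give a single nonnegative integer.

Answer: 1

Derivation:
Event 1 (EXEC): [MAIN] PC=0: DEC 2 -> ACC=-2 [depth=0]
Event 2 (EXEC): [MAIN] PC=1: DEC 4 -> ACC=-6 [depth=0]
Event 3 (INT 0): INT 0 arrives: push (MAIN, PC=2), enter IRQ0 at PC=0 (depth now 1) [depth=1]
Event 4 (EXEC): [IRQ0] PC=0: DEC 4 -> ACC=-10 [depth=1]
Event 5 (EXEC): [IRQ0] PC=1: IRET -> resume MAIN at PC=2 (depth now 0) [depth=0]
Event 6 (EXEC): [MAIN] PC=2: INC 3 -> ACC=-7 [depth=0]
Event 7 (EXEC): [MAIN] PC=3: INC 4 -> ACC=-3 [depth=0]
Event 8 (EXEC): [MAIN] PC=4: INC 4 -> ACC=1 [depth=0]
Event 9 (EXEC): [MAIN] PC=5: INC 2 -> ACC=3 [depth=0]
Max depth observed: 1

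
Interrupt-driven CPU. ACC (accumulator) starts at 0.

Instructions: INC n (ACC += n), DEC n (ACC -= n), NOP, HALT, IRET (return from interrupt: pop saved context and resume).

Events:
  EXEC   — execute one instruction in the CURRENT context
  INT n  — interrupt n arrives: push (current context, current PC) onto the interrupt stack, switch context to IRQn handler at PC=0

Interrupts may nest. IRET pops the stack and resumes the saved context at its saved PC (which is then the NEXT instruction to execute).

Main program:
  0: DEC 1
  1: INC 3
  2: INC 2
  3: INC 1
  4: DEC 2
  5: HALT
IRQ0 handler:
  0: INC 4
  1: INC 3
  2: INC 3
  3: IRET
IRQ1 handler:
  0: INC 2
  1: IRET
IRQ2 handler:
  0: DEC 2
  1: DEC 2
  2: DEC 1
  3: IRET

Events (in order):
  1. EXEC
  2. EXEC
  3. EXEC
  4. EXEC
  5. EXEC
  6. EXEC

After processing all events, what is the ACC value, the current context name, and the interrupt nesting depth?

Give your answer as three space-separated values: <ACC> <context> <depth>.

Event 1 (EXEC): [MAIN] PC=0: DEC 1 -> ACC=-1
Event 2 (EXEC): [MAIN] PC=1: INC 3 -> ACC=2
Event 3 (EXEC): [MAIN] PC=2: INC 2 -> ACC=4
Event 4 (EXEC): [MAIN] PC=3: INC 1 -> ACC=5
Event 5 (EXEC): [MAIN] PC=4: DEC 2 -> ACC=3
Event 6 (EXEC): [MAIN] PC=5: HALT

Answer: 3 MAIN 0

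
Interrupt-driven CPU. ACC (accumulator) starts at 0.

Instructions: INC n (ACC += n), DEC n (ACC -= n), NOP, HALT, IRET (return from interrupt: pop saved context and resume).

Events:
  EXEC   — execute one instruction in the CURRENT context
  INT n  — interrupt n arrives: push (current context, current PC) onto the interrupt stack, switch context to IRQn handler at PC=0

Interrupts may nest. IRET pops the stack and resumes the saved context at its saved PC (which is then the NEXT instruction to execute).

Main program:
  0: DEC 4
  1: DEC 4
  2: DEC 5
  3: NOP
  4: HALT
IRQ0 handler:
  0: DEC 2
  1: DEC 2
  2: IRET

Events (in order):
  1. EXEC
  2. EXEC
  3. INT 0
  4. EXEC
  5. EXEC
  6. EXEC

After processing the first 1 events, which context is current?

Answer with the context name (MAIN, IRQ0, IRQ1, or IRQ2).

Event 1 (EXEC): [MAIN] PC=0: DEC 4 -> ACC=-4

Answer: MAIN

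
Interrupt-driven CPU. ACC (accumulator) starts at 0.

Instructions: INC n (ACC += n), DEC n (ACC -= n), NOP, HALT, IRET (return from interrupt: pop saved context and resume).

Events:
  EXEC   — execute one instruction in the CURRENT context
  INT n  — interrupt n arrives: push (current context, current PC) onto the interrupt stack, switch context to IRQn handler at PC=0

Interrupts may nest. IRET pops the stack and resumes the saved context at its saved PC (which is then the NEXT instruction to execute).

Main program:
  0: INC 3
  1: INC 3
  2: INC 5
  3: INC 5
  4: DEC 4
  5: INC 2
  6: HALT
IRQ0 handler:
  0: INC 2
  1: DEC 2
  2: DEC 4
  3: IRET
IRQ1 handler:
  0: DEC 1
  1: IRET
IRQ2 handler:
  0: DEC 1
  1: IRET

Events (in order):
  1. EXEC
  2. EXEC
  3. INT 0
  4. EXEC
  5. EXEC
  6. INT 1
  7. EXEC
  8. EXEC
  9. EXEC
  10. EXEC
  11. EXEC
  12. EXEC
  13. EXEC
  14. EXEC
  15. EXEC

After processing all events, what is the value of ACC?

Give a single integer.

Answer: 9

Derivation:
Event 1 (EXEC): [MAIN] PC=0: INC 3 -> ACC=3
Event 2 (EXEC): [MAIN] PC=1: INC 3 -> ACC=6
Event 3 (INT 0): INT 0 arrives: push (MAIN, PC=2), enter IRQ0 at PC=0 (depth now 1)
Event 4 (EXEC): [IRQ0] PC=0: INC 2 -> ACC=8
Event 5 (EXEC): [IRQ0] PC=1: DEC 2 -> ACC=6
Event 6 (INT 1): INT 1 arrives: push (IRQ0, PC=2), enter IRQ1 at PC=0 (depth now 2)
Event 7 (EXEC): [IRQ1] PC=0: DEC 1 -> ACC=5
Event 8 (EXEC): [IRQ1] PC=1: IRET -> resume IRQ0 at PC=2 (depth now 1)
Event 9 (EXEC): [IRQ0] PC=2: DEC 4 -> ACC=1
Event 10 (EXEC): [IRQ0] PC=3: IRET -> resume MAIN at PC=2 (depth now 0)
Event 11 (EXEC): [MAIN] PC=2: INC 5 -> ACC=6
Event 12 (EXEC): [MAIN] PC=3: INC 5 -> ACC=11
Event 13 (EXEC): [MAIN] PC=4: DEC 4 -> ACC=7
Event 14 (EXEC): [MAIN] PC=5: INC 2 -> ACC=9
Event 15 (EXEC): [MAIN] PC=6: HALT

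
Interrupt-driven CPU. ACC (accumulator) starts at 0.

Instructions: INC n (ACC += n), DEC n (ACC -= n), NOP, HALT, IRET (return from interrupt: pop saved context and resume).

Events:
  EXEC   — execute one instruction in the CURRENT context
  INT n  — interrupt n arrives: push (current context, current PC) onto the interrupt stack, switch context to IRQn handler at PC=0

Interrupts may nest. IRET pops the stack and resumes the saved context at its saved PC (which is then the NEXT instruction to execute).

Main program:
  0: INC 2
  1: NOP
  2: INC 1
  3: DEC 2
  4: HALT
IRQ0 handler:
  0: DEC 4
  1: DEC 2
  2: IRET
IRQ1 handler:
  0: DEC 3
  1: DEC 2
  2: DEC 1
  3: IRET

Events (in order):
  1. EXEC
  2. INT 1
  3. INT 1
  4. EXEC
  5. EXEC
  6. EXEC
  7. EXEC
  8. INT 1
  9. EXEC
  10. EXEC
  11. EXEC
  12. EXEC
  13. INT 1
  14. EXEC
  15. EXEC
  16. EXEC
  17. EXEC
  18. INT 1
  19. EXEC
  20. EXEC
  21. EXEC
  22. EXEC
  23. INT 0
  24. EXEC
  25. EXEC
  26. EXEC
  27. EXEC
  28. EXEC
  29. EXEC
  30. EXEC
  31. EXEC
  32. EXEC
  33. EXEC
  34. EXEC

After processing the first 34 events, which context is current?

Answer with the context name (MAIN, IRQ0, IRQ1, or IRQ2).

Answer: MAIN

Derivation:
Event 1 (EXEC): [MAIN] PC=0: INC 2 -> ACC=2
Event 2 (INT 1): INT 1 arrives: push (MAIN, PC=1), enter IRQ1 at PC=0 (depth now 1)
Event 3 (INT 1): INT 1 arrives: push (IRQ1, PC=0), enter IRQ1 at PC=0 (depth now 2)
Event 4 (EXEC): [IRQ1] PC=0: DEC 3 -> ACC=-1
Event 5 (EXEC): [IRQ1] PC=1: DEC 2 -> ACC=-3
Event 6 (EXEC): [IRQ1] PC=2: DEC 1 -> ACC=-4
Event 7 (EXEC): [IRQ1] PC=3: IRET -> resume IRQ1 at PC=0 (depth now 1)
Event 8 (INT 1): INT 1 arrives: push (IRQ1, PC=0), enter IRQ1 at PC=0 (depth now 2)
Event 9 (EXEC): [IRQ1] PC=0: DEC 3 -> ACC=-7
Event 10 (EXEC): [IRQ1] PC=1: DEC 2 -> ACC=-9
Event 11 (EXEC): [IRQ1] PC=2: DEC 1 -> ACC=-10
Event 12 (EXEC): [IRQ1] PC=3: IRET -> resume IRQ1 at PC=0 (depth now 1)
Event 13 (INT 1): INT 1 arrives: push (IRQ1, PC=0), enter IRQ1 at PC=0 (depth now 2)
Event 14 (EXEC): [IRQ1] PC=0: DEC 3 -> ACC=-13
Event 15 (EXEC): [IRQ1] PC=1: DEC 2 -> ACC=-15
Event 16 (EXEC): [IRQ1] PC=2: DEC 1 -> ACC=-16
Event 17 (EXEC): [IRQ1] PC=3: IRET -> resume IRQ1 at PC=0 (depth now 1)
Event 18 (INT 1): INT 1 arrives: push (IRQ1, PC=0), enter IRQ1 at PC=0 (depth now 2)
Event 19 (EXEC): [IRQ1] PC=0: DEC 3 -> ACC=-19
Event 20 (EXEC): [IRQ1] PC=1: DEC 2 -> ACC=-21
Event 21 (EXEC): [IRQ1] PC=2: DEC 1 -> ACC=-22
Event 22 (EXEC): [IRQ1] PC=3: IRET -> resume IRQ1 at PC=0 (depth now 1)
Event 23 (INT 0): INT 0 arrives: push (IRQ1, PC=0), enter IRQ0 at PC=0 (depth now 2)
Event 24 (EXEC): [IRQ0] PC=0: DEC 4 -> ACC=-26
Event 25 (EXEC): [IRQ0] PC=1: DEC 2 -> ACC=-28
Event 26 (EXEC): [IRQ0] PC=2: IRET -> resume IRQ1 at PC=0 (depth now 1)
Event 27 (EXEC): [IRQ1] PC=0: DEC 3 -> ACC=-31
Event 28 (EXEC): [IRQ1] PC=1: DEC 2 -> ACC=-33
Event 29 (EXEC): [IRQ1] PC=2: DEC 1 -> ACC=-34
Event 30 (EXEC): [IRQ1] PC=3: IRET -> resume MAIN at PC=1 (depth now 0)
Event 31 (EXEC): [MAIN] PC=1: NOP
Event 32 (EXEC): [MAIN] PC=2: INC 1 -> ACC=-33
Event 33 (EXEC): [MAIN] PC=3: DEC 2 -> ACC=-35
Event 34 (EXEC): [MAIN] PC=4: HALT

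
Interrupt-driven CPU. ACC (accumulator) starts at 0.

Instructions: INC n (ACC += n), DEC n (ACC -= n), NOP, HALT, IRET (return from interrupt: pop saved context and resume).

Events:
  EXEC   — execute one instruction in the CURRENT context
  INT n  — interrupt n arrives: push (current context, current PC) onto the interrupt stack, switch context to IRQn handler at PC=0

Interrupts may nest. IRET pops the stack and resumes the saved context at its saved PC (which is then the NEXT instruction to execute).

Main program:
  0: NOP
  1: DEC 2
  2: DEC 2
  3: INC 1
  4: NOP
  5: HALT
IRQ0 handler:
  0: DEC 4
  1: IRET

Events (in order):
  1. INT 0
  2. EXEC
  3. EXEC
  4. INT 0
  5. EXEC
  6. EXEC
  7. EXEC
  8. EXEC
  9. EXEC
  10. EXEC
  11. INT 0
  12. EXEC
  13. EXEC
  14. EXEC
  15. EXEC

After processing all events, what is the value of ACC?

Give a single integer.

Answer: -15

Derivation:
Event 1 (INT 0): INT 0 arrives: push (MAIN, PC=0), enter IRQ0 at PC=0 (depth now 1)
Event 2 (EXEC): [IRQ0] PC=0: DEC 4 -> ACC=-4
Event 3 (EXEC): [IRQ0] PC=1: IRET -> resume MAIN at PC=0 (depth now 0)
Event 4 (INT 0): INT 0 arrives: push (MAIN, PC=0), enter IRQ0 at PC=0 (depth now 1)
Event 5 (EXEC): [IRQ0] PC=0: DEC 4 -> ACC=-8
Event 6 (EXEC): [IRQ0] PC=1: IRET -> resume MAIN at PC=0 (depth now 0)
Event 7 (EXEC): [MAIN] PC=0: NOP
Event 8 (EXEC): [MAIN] PC=1: DEC 2 -> ACC=-10
Event 9 (EXEC): [MAIN] PC=2: DEC 2 -> ACC=-12
Event 10 (EXEC): [MAIN] PC=3: INC 1 -> ACC=-11
Event 11 (INT 0): INT 0 arrives: push (MAIN, PC=4), enter IRQ0 at PC=0 (depth now 1)
Event 12 (EXEC): [IRQ0] PC=0: DEC 4 -> ACC=-15
Event 13 (EXEC): [IRQ0] PC=1: IRET -> resume MAIN at PC=4 (depth now 0)
Event 14 (EXEC): [MAIN] PC=4: NOP
Event 15 (EXEC): [MAIN] PC=5: HALT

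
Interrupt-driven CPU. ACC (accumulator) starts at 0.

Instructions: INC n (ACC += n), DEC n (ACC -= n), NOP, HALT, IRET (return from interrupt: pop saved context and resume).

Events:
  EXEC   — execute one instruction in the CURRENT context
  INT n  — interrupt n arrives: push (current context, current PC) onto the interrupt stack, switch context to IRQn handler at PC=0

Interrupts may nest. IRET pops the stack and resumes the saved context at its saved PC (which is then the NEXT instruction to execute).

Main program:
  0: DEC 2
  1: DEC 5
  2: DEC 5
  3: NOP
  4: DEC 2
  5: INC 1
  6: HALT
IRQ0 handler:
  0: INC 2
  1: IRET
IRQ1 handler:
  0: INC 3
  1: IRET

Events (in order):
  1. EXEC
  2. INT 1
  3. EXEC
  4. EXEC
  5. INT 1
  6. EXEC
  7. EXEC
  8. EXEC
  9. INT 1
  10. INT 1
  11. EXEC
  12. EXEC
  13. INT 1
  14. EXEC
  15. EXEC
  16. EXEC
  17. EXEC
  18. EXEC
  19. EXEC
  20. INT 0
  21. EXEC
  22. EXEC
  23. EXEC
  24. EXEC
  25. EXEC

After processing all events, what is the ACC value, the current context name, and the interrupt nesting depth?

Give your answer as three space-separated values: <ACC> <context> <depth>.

Event 1 (EXEC): [MAIN] PC=0: DEC 2 -> ACC=-2
Event 2 (INT 1): INT 1 arrives: push (MAIN, PC=1), enter IRQ1 at PC=0 (depth now 1)
Event 3 (EXEC): [IRQ1] PC=0: INC 3 -> ACC=1
Event 4 (EXEC): [IRQ1] PC=1: IRET -> resume MAIN at PC=1 (depth now 0)
Event 5 (INT 1): INT 1 arrives: push (MAIN, PC=1), enter IRQ1 at PC=0 (depth now 1)
Event 6 (EXEC): [IRQ1] PC=0: INC 3 -> ACC=4
Event 7 (EXEC): [IRQ1] PC=1: IRET -> resume MAIN at PC=1 (depth now 0)
Event 8 (EXEC): [MAIN] PC=1: DEC 5 -> ACC=-1
Event 9 (INT 1): INT 1 arrives: push (MAIN, PC=2), enter IRQ1 at PC=0 (depth now 1)
Event 10 (INT 1): INT 1 arrives: push (IRQ1, PC=0), enter IRQ1 at PC=0 (depth now 2)
Event 11 (EXEC): [IRQ1] PC=0: INC 3 -> ACC=2
Event 12 (EXEC): [IRQ1] PC=1: IRET -> resume IRQ1 at PC=0 (depth now 1)
Event 13 (INT 1): INT 1 arrives: push (IRQ1, PC=0), enter IRQ1 at PC=0 (depth now 2)
Event 14 (EXEC): [IRQ1] PC=0: INC 3 -> ACC=5
Event 15 (EXEC): [IRQ1] PC=1: IRET -> resume IRQ1 at PC=0 (depth now 1)
Event 16 (EXEC): [IRQ1] PC=0: INC 3 -> ACC=8
Event 17 (EXEC): [IRQ1] PC=1: IRET -> resume MAIN at PC=2 (depth now 0)
Event 18 (EXEC): [MAIN] PC=2: DEC 5 -> ACC=3
Event 19 (EXEC): [MAIN] PC=3: NOP
Event 20 (INT 0): INT 0 arrives: push (MAIN, PC=4), enter IRQ0 at PC=0 (depth now 1)
Event 21 (EXEC): [IRQ0] PC=0: INC 2 -> ACC=5
Event 22 (EXEC): [IRQ0] PC=1: IRET -> resume MAIN at PC=4 (depth now 0)
Event 23 (EXEC): [MAIN] PC=4: DEC 2 -> ACC=3
Event 24 (EXEC): [MAIN] PC=5: INC 1 -> ACC=4
Event 25 (EXEC): [MAIN] PC=6: HALT

Answer: 4 MAIN 0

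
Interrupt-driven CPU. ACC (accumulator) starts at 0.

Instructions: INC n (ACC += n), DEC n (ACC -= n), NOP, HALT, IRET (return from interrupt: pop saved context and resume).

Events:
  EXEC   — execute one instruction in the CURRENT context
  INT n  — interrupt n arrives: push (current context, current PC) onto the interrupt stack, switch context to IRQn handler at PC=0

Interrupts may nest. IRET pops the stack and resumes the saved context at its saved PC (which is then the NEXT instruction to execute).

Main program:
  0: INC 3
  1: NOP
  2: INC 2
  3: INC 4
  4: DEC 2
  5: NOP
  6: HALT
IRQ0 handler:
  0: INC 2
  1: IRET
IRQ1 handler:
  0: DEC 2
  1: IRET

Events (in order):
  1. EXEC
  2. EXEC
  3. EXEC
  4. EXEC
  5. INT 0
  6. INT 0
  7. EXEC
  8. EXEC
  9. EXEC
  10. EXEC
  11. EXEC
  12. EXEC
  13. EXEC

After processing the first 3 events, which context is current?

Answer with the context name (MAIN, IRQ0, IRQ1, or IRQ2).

Event 1 (EXEC): [MAIN] PC=0: INC 3 -> ACC=3
Event 2 (EXEC): [MAIN] PC=1: NOP
Event 3 (EXEC): [MAIN] PC=2: INC 2 -> ACC=5

Answer: MAIN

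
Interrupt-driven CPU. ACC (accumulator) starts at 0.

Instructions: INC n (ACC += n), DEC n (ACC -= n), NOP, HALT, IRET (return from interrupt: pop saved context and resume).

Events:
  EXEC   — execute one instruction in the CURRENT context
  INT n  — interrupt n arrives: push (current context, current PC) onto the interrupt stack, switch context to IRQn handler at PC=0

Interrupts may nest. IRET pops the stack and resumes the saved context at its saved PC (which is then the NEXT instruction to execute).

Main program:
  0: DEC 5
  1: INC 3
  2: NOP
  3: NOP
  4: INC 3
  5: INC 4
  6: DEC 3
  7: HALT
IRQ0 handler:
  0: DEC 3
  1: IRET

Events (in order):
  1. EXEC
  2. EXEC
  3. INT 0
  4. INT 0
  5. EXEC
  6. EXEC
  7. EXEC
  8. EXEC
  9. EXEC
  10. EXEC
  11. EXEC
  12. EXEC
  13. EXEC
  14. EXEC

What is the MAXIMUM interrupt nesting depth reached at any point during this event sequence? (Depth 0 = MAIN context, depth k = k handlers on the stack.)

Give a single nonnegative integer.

Answer: 2

Derivation:
Event 1 (EXEC): [MAIN] PC=0: DEC 5 -> ACC=-5 [depth=0]
Event 2 (EXEC): [MAIN] PC=1: INC 3 -> ACC=-2 [depth=0]
Event 3 (INT 0): INT 0 arrives: push (MAIN, PC=2), enter IRQ0 at PC=0 (depth now 1) [depth=1]
Event 4 (INT 0): INT 0 arrives: push (IRQ0, PC=0), enter IRQ0 at PC=0 (depth now 2) [depth=2]
Event 5 (EXEC): [IRQ0] PC=0: DEC 3 -> ACC=-5 [depth=2]
Event 6 (EXEC): [IRQ0] PC=1: IRET -> resume IRQ0 at PC=0 (depth now 1) [depth=1]
Event 7 (EXEC): [IRQ0] PC=0: DEC 3 -> ACC=-8 [depth=1]
Event 8 (EXEC): [IRQ0] PC=1: IRET -> resume MAIN at PC=2 (depth now 0) [depth=0]
Event 9 (EXEC): [MAIN] PC=2: NOP [depth=0]
Event 10 (EXEC): [MAIN] PC=3: NOP [depth=0]
Event 11 (EXEC): [MAIN] PC=4: INC 3 -> ACC=-5 [depth=0]
Event 12 (EXEC): [MAIN] PC=5: INC 4 -> ACC=-1 [depth=0]
Event 13 (EXEC): [MAIN] PC=6: DEC 3 -> ACC=-4 [depth=0]
Event 14 (EXEC): [MAIN] PC=7: HALT [depth=0]
Max depth observed: 2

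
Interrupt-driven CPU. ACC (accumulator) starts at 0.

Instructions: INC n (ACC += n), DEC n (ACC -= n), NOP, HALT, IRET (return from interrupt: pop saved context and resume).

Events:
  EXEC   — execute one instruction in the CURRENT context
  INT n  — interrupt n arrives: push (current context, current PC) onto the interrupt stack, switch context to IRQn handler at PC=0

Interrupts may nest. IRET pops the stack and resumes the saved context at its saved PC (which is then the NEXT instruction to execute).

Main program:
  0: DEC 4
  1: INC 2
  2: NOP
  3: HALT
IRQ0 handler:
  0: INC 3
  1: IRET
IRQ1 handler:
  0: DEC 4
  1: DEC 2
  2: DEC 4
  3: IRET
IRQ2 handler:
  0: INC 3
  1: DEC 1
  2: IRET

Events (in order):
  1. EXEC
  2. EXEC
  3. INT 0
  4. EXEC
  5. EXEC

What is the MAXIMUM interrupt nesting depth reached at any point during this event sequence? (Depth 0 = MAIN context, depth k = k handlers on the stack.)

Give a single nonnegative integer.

Answer: 1

Derivation:
Event 1 (EXEC): [MAIN] PC=0: DEC 4 -> ACC=-4 [depth=0]
Event 2 (EXEC): [MAIN] PC=1: INC 2 -> ACC=-2 [depth=0]
Event 3 (INT 0): INT 0 arrives: push (MAIN, PC=2), enter IRQ0 at PC=0 (depth now 1) [depth=1]
Event 4 (EXEC): [IRQ0] PC=0: INC 3 -> ACC=1 [depth=1]
Event 5 (EXEC): [IRQ0] PC=1: IRET -> resume MAIN at PC=2 (depth now 0) [depth=0]
Max depth observed: 1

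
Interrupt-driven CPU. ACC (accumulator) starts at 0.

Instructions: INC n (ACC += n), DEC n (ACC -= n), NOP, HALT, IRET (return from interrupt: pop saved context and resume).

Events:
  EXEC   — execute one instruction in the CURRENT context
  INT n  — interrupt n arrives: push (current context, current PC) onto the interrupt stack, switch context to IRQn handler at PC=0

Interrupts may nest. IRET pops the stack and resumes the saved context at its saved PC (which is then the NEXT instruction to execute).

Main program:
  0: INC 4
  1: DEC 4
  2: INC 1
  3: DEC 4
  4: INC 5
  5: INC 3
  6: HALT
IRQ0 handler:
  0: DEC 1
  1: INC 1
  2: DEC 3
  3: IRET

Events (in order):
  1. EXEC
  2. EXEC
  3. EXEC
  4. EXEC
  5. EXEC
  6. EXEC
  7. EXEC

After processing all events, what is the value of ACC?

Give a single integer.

Answer: 5

Derivation:
Event 1 (EXEC): [MAIN] PC=0: INC 4 -> ACC=4
Event 2 (EXEC): [MAIN] PC=1: DEC 4 -> ACC=0
Event 3 (EXEC): [MAIN] PC=2: INC 1 -> ACC=1
Event 4 (EXEC): [MAIN] PC=3: DEC 4 -> ACC=-3
Event 5 (EXEC): [MAIN] PC=4: INC 5 -> ACC=2
Event 6 (EXEC): [MAIN] PC=5: INC 3 -> ACC=5
Event 7 (EXEC): [MAIN] PC=6: HALT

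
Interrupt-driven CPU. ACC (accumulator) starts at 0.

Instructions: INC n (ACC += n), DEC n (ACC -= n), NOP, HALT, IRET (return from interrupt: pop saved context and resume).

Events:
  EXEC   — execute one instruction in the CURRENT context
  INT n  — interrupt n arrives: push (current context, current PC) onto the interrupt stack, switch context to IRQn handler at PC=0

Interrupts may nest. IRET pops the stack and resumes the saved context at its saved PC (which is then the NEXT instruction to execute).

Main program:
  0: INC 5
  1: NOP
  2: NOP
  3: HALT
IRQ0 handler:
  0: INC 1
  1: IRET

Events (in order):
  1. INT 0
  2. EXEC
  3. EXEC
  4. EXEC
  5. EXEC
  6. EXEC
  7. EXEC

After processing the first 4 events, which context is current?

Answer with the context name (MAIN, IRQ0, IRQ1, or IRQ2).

Event 1 (INT 0): INT 0 arrives: push (MAIN, PC=0), enter IRQ0 at PC=0 (depth now 1)
Event 2 (EXEC): [IRQ0] PC=0: INC 1 -> ACC=1
Event 3 (EXEC): [IRQ0] PC=1: IRET -> resume MAIN at PC=0 (depth now 0)
Event 4 (EXEC): [MAIN] PC=0: INC 5 -> ACC=6

Answer: MAIN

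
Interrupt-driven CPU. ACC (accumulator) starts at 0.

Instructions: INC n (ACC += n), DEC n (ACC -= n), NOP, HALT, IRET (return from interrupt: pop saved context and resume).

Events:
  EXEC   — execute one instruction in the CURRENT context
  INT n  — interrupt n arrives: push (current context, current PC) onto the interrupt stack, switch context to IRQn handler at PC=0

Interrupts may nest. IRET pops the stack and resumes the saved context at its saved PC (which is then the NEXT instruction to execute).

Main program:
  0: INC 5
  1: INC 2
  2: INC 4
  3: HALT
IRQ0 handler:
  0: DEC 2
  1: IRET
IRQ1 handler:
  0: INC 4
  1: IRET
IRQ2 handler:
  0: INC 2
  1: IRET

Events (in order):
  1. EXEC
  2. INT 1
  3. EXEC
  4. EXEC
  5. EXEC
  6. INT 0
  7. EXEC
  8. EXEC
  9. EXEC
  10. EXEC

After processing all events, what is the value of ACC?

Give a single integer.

Answer: 13

Derivation:
Event 1 (EXEC): [MAIN] PC=0: INC 5 -> ACC=5
Event 2 (INT 1): INT 1 arrives: push (MAIN, PC=1), enter IRQ1 at PC=0 (depth now 1)
Event 3 (EXEC): [IRQ1] PC=0: INC 4 -> ACC=9
Event 4 (EXEC): [IRQ1] PC=1: IRET -> resume MAIN at PC=1 (depth now 0)
Event 5 (EXEC): [MAIN] PC=1: INC 2 -> ACC=11
Event 6 (INT 0): INT 0 arrives: push (MAIN, PC=2), enter IRQ0 at PC=0 (depth now 1)
Event 7 (EXEC): [IRQ0] PC=0: DEC 2 -> ACC=9
Event 8 (EXEC): [IRQ0] PC=1: IRET -> resume MAIN at PC=2 (depth now 0)
Event 9 (EXEC): [MAIN] PC=2: INC 4 -> ACC=13
Event 10 (EXEC): [MAIN] PC=3: HALT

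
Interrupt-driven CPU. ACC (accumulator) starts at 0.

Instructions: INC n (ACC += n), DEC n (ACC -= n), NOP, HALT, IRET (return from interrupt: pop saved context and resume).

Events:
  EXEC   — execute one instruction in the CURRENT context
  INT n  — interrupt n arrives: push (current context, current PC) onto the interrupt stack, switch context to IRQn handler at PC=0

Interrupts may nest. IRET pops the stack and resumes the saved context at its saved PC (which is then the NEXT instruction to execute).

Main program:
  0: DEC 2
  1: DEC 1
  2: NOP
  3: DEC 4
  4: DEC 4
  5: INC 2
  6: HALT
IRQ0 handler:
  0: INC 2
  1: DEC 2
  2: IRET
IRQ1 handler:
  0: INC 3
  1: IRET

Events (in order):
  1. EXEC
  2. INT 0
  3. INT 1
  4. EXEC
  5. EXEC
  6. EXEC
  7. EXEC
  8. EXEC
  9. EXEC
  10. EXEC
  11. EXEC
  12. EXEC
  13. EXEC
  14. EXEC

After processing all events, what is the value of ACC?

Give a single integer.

Answer: -6

Derivation:
Event 1 (EXEC): [MAIN] PC=0: DEC 2 -> ACC=-2
Event 2 (INT 0): INT 0 arrives: push (MAIN, PC=1), enter IRQ0 at PC=0 (depth now 1)
Event 3 (INT 1): INT 1 arrives: push (IRQ0, PC=0), enter IRQ1 at PC=0 (depth now 2)
Event 4 (EXEC): [IRQ1] PC=0: INC 3 -> ACC=1
Event 5 (EXEC): [IRQ1] PC=1: IRET -> resume IRQ0 at PC=0 (depth now 1)
Event 6 (EXEC): [IRQ0] PC=0: INC 2 -> ACC=3
Event 7 (EXEC): [IRQ0] PC=1: DEC 2 -> ACC=1
Event 8 (EXEC): [IRQ0] PC=2: IRET -> resume MAIN at PC=1 (depth now 0)
Event 9 (EXEC): [MAIN] PC=1: DEC 1 -> ACC=0
Event 10 (EXEC): [MAIN] PC=2: NOP
Event 11 (EXEC): [MAIN] PC=3: DEC 4 -> ACC=-4
Event 12 (EXEC): [MAIN] PC=4: DEC 4 -> ACC=-8
Event 13 (EXEC): [MAIN] PC=5: INC 2 -> ACC=-6
Event 14 (EXEC): [MAIN] PC=6: HALT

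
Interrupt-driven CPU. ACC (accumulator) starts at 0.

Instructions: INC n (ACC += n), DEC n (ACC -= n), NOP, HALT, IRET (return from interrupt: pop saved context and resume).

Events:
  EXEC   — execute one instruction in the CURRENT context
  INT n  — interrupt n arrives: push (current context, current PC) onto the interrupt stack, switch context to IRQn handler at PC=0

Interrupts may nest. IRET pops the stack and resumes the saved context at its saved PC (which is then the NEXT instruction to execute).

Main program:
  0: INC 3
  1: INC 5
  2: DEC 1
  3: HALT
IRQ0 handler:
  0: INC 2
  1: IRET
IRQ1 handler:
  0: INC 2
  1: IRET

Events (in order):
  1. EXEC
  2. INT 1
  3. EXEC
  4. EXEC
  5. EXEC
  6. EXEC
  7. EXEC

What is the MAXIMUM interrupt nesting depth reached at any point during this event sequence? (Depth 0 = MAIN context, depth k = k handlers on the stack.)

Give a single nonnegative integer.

Answer: 1

Derivation:
Event 1 (EXEC): [MAIN] PC=0: INC 3 -> ACC=3 [depth=0]
Event 2 (INT 1): INT 1 arrives: push (MAIN, PC=1), enter IRQ1 at PC=0 (depth now 1) [depth=1]
Event 3 (EXEC): [IRQ1] PC=0: INC 2 -> ACC=5 [depth=1]
Event 4 (EXEC): [IRQ1] PC=1: IRET -> resume MAIN at PC=1 (depth now 0) [depth=0]
Event 5 (EXEC): [MAIN] PC=1: INC 5 -> ACC=10 [depth=0]
Event 6 (EXEC): [MAIN] PC=2: DEC 1 -> ACC=9 [depth=0]
Event 7 (EXEC): [MAIN] PC=3: HALT [depth=0]
Max depth observed: 1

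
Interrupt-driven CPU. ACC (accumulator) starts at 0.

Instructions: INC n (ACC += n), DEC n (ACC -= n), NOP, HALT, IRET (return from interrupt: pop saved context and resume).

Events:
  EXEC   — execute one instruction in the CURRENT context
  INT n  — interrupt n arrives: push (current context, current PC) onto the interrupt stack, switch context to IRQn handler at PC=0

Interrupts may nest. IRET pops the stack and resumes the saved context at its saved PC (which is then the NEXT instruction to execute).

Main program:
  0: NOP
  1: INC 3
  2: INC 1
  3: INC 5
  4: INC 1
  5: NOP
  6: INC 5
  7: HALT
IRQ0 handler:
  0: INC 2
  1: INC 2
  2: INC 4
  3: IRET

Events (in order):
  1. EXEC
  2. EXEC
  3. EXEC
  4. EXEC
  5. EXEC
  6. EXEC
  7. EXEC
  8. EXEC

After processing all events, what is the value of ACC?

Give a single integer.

Event 1 (EXEC): [MAIN] PC=0: NOP
Event 2 (EXEC): [MAIN] PC=1: INC 3 -> ACC=3
Event 3 (EXEC): [MAIN] PC=2: INC 1 -> ACC=4
Event 4 (EXEC): [MAIN] PC=3: INC 5 -> ACC=9
Event 5 (EXEC): [MAIN] PC=4: INC 1 -> ACC=10
Event 6 (EXEC): [MAIN] PC=5: NOP
Event 7 (EXEC): [MAIN] PC=6: INC 5 -> ACC=15
Event 8 (EXEC): [MAIN] PC=7: HALT

Answer: 15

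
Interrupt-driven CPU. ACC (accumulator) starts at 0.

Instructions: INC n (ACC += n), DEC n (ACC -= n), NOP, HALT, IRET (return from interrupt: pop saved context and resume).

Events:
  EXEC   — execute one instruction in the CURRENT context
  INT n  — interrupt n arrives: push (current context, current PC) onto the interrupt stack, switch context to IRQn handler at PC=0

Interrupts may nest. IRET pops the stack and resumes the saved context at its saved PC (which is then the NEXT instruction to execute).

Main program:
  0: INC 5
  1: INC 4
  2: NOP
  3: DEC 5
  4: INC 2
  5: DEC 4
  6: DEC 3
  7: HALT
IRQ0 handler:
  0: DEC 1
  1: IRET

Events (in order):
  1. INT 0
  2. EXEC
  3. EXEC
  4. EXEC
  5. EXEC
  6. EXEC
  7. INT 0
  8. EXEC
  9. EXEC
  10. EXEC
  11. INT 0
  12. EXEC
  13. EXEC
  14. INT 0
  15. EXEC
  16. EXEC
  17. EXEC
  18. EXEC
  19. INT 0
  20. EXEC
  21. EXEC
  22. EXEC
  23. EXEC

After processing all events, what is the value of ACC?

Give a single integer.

Answer: -6

Derivation:
Event 1 (INT 0): INT 0 arrives: push (MAIN, PC=0), enter IRQ0 at PC=0 (depth now 1)
Event 2 (EXEC): [IRQ0] PC=0: DEC 1 -> ACC=-1
Event 3 (EXEC): [IRQ0] PC=1: IRET -> resume MAIN at PC=0 (depth now 0)
Event 4 (EXEC): [MAIN] PC=0: INC 5 -> ACC=4
Event 5 (EXEC): [MAIN] PC=1: INC 4 -> ACC=8
Event 6 (EXEC): [MAIN] PC=2: NOP
Event 7 (INT 0): INT 0 arrives: push (MAIN, PC=3), enter IRQ0 at PC=0 (depth now 1)
Event 8 (EXEC): [IRQ0] PC=0: DEC 1 -> ACC=7
Event 9 (EXEC): [IRQ0] PC=1: IRET -> resume MAIN at PC=3 (depth now 0)
Event 10 (EXEC): [MAIN] PC=3: DEC 5 -> ACC=2
Event 11 (INT 0): INT 0 arrives: push (MAIN, PC=4), enter IRQ0 at PC=0 (depth now 1)
Event 12 (EXEC): [IRQ0] PC=0: DEC 1 -> ACC=1
Event 13 (EXEC): [IRQ0] PC=1: IRET -> resume MAIN at PC=4 (depth now 0)
Event 14 (INT 0): INT 0 arrives: push (MAIN, PC=4), enter IRQ0 at PC=0 (depth now 1)
Event 15 (EXEC): [IRQ0] PC=0: DEC 1 -> ACC=0
Event 16 (EXEC): [IRQ0] PC=1: IRET -> resume MAIN at PC=4 (depth now 0)
Event 17 (EXEC): [MAIN] PC=4: INC 2 -> ACC=2
Event 18 (EXEC): [MAIN] PC=5: DEC 4 -> ACC=-2
Event 19 (INT 0): INT 0 arrives: push (MAIN, PC=6), enter IRQ0 at PC=0 (depth now 1)
Event 20 (EXEC): [IRQ0] PC=0: DEC 1 -> ACC=-3
Event 21 (EXEC): [IRQ0] PC=1: IRET -> resume MAIN at PC=6 (depth now 0)
Event 22 (EXEC): [MAIN] PC=6: DEC 3 -> ACC=-6
Event 23 (EXEC): [MAIN] PC=7: HALT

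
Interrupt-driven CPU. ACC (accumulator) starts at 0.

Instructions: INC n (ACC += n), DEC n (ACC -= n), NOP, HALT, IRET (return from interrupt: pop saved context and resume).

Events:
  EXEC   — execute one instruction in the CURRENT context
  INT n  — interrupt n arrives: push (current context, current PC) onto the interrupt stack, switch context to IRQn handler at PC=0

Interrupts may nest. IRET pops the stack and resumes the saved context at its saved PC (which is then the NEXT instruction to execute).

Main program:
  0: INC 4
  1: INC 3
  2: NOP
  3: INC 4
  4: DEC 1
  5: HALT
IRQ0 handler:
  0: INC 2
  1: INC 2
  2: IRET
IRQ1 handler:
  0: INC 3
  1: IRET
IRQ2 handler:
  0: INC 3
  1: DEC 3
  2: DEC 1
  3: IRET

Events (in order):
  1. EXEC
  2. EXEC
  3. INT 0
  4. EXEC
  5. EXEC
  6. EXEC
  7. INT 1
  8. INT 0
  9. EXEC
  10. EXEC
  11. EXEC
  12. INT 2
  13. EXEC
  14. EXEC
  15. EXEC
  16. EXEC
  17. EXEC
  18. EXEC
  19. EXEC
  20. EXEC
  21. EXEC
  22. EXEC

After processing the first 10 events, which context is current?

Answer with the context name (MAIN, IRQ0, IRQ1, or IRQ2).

Answer: IRQ0

Derivation:
Event 1 (EXEC): [MAIN] PC=0: INC 4 -> ACC=4
Event 2 (EXEC): [MAIN] PC=1: INC 3 -> ACC=7
Event 3 (INT 0): INT 0 arrives: push (MAIN, PC=2), enter IRQ0 at PC=0 (depth now 1)
Event 4 (EXEC): [IRQ0] PC=0: INC 2 -> ACC=9
Event 5 (EXEC): [IRQ0] PC=1: INC 2 -> ACC=11
Event 6 (EXEC): [IRQ0] PC=2: IRET -> resume MAIN at PC=2 (depth now 0)
Event 7 (INT 1): INT 1 arrives: push (MAIN, PC=2), enter IRQ1 at PC=0 (depth now 1)
Event 8 (INT 0): INT 0 arrives: push (IRQ1, PC=0), enter IRQ0 at PC=0 (depth now 2)
Event 9 (EXEC): [IRQ0] PC=0: INC 2 -> ACC=13
Event 10 (EXEC): [IRQ0] PC=1: INC 2 -> ACC=15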